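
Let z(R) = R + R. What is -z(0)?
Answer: 0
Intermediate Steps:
z(R) = 2*R
-z(0) = -2*0 = -1*0 = 0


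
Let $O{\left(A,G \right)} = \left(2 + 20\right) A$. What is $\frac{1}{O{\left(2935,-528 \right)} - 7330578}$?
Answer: $- \frac{1}{7266008} \approx -1.3763 \cdot 10^{-7}$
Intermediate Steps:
$O{\left(A,G \right)} = 22 A$
$\frac{1}{O{\left(2935,-528 \right)} - 7330578} = \frac{1}{22 \cdot 2935 - 7330578} = \frac{1}{64570 - 7330578} = \frac{1}{-7266008} = - \frac{1}{7266008}$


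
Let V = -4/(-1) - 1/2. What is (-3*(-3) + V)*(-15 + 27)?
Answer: 150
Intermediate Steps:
V = 7/2 (V = -4*(-1) - 1*1/2 = 4 - 1/2 = 7/2 ≈ 3.5000)
(-3*(-3) + V)*(-15 + 27) = (-3*(-3) + 7/2)*(-15 + 27) = (9 + 7/2)*12 = (25/2)*12 = 150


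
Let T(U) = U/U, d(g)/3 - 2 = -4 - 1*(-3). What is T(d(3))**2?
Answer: 1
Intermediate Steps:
d(g) = 3 (d(g) = 6 + 3*(-4 - 1*(-3)) = 6 + 3*(-4 + 3) = 6 + 3*(-1) = 6 - 3 = 3)
T(U) = 1
T(d(3))**2 = 1**2 = 1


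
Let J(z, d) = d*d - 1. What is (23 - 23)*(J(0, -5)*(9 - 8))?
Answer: 0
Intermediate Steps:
J(z, d) = -1 + d**2 (J(z, d) = d**2 - 1 = -1 + d**2)
(23 - 23)*(J(0, -5)*(9 - 8)) = (23 - 23)*((-1 + (-5)**2)*(9 - 8)) = 0*((-1 + 25)*1) = 0*(24*1) = 0*24 = 0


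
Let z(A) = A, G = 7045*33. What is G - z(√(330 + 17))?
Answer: 232485 - √347 ≈ 2.3247e+5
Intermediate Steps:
G = 232485
G - z(√(330 + 17)) = 232485 - √(330 + 17) = 232485 - √347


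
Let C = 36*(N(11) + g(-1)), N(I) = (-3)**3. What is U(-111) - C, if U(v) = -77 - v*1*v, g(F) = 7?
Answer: -11678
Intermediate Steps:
N(I) = -27
C = -720 (C = 36*(-27 + 7) = 36*(-20) = -720)
U(v) = -77 - v**2 (U(v) = -77 - v*v = -77 - v**2)
U(-111) - C = (-77 - 1*(-111)**2) - 1*(-720) = (-77 - 1*12321) + 720 = (-77 - 12321) + 720 = -12398 + 720 = -11678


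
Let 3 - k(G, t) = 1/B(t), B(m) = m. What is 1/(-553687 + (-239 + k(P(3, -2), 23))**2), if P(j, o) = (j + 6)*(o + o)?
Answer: -529/263426382 ≈ -2.0081e-6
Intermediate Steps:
P(j, o) = 2*o*(6 + j) (P(j, o) = (6 + j)*(2*o) = 2*o*(6 + j))
k(G, t) = 3 - 1/t
1/(-553687 + (-239 + k(P(3, -2), 23))**2) = 1/(-553687 + (-239 + (3 - 1/23))**2) = 1/(-553687 + (-239 + 68/23)**2) = 1/(-553687 + (-5429/23)**2) = 1/(-553687 + 29474041/529) = 1/(-263426382/529) = -529/263426382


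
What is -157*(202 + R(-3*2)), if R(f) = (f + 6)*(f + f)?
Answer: -31714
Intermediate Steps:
R(f) = 2*f*(6 + f) (R(f) = (6 + f)*(2*f) = 2*f*(6 + f))
-157*(202 + R(-3*2)) = -157*(202 + 2*(-3*2)*(6 - 3*2)) = -157*(202 + 2*(-6)*(6 - 6)) = -157*(202 + 2*(-6)*0) = -157*(202 + 0) = -157*202 = -31714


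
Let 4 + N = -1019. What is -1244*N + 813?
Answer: 1273425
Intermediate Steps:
N = -1023 (N = -4 - 1019 = -1023)
-1244*N + 813 = -1244*(-1023) + 813 = 1272612 + 813 = 1273425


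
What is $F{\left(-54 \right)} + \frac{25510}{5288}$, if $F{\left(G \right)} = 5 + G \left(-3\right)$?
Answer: $\frac{454303}{2644} \approx 171.82$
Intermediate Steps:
$F{\left(G \right)} = 5 - 3 G$
$F{\left(-54 \right)} + \frac{25510}{5288} = \left(5 - -162\right) + \frac{25510}{5288} = \left(5 + 162\right) + 25510 \cdot \frac{1}{5288} = 167 + \frac{12755}{2644} = \frac{454303}{2644}$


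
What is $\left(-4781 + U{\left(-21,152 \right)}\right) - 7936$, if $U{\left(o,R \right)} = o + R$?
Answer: $-12586$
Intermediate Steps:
$U{\left(o,R \right)} = R + o$
$\left(-4781 + U{\left(-21,152 \right)}\right) - 7936 = \left(-4781 + \left(152 - 21\right)\right) - 7936 = \left(-4781 + 131\right) - 7936 = -4650 - 7936 = -12586$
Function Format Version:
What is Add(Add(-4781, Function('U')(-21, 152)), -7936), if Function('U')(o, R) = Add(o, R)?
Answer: -12586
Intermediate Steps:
Function('U')(o, R) = Add(R, o)
Add(Add(-4781, Function('U')(-21, 152)), -7936) = Add(Add(-4781, Add(152, -21)), -7936) = Add(Add(-4781, 131), -7936) = Add(-4650, -7936) = -12586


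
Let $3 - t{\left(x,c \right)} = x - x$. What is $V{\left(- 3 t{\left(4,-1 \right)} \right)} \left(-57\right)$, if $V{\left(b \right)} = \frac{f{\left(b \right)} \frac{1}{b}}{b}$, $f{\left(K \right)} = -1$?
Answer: $\frac{19}{27} \approx 0.7037$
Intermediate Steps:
$t{\left(x,c \right)} = 3$ ($t{\left(x,c \right)} = 3 - \left(x - x\right) = 3 - 0 = 3 + 0 = 3$)
$V{\left(b \right)} = - \frac{1}{b^{2}}$ ($V{\left(b \right)} = \frac{\left(-1\right) \frac{1}{b}}{b} = - \frac{1}{b^{2}}$)
$V{\left(- 3 t{\left(4,-1 \right)} \right)} \left(-57\right) = - \frac{1}{81} \left(-57\right) = \left(-1\right) \frac{1}{81} \left(-57\right) = \left(- \frac{1}{81}\right) \left(-57\right) = \frac{19}{27}$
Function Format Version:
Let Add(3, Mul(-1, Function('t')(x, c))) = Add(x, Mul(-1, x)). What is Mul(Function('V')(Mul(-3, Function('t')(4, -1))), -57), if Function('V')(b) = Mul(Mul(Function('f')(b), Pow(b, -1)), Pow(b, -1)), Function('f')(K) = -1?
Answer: Rational(19, 27) ≈ 0.70370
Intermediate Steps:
Function('t')(x, c) = 3 (Function('t')(x, c) = Add(3, Mul(-1, Add(x, Mul(-1, x)))) = Add(3, Mul(-1, 0)) = Add(3, 0) = 3)
Function('V')(b) = Mul(-1, Pow(b, -2)) (Function('V')(b) = Mul(Mul(-1, Pow(b, -1)), Pow(b, -1)) = Mul(-1, Pow(b, -2)))
Mul(Function('V')(Mul(-3, Function('t')(4, -1))), -57) = Mul(Mul(-1, Pow(Mul(-3, 3), -2)), -57) = Mul(Mul(-1, Pow(-9, -2)), -57) = Mul(Mul(-1, Rational(1, 81)), -57) = Mul(Rational(-1, 81), -57) = Rational(19, 27)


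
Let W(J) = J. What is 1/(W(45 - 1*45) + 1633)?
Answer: 1/1633 ≈ 0.00061237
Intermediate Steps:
1/(W(45 - 1*45) + 1633) = 1/((45 - 1*45) + 1633) = 1/((45 - 45) + 1633) = 1/(0 + 1633) = 1/1633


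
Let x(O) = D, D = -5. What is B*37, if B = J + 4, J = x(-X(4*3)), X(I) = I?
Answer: -37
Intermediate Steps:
x(O) = -5
J = -5
B = -1 (B = -5 + 4 = -1)
B*37 = -1*37 = -37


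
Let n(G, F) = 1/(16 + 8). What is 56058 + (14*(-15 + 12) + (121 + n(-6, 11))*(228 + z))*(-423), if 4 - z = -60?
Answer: -29753517/2 ≈ -1.4877e+7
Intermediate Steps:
z = 64 (z = 4 - 1*(-60) = 4 + 60 = 64)
n(G, F) = 1/24
56058 + (14*(-15 + 12) + (121 + n(-6, 11))*(228 + z))*(-423) = 56058 + (14*(-15 + 12) + (121 + 1/24)*(228 + 64))*(-423) = 56058 + (14*(-3) + (2905/24)*292)*(-423) = 56058 + (-42 + 212065/6)*(-423) = 56058 + (211813/6)*(-423) = 56058 - 29865633/2 = -29753517/2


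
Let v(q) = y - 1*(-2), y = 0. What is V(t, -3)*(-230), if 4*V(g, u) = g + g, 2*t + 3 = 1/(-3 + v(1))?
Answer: 230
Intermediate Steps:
v(q) = 2 (v(q) = 0 - 1*(-2) = 0 + 2 = 2)
t = -2 (t = -3/2 + 1/(2*(-3 + 2)) = -3/2 + (½)/(-1) = -3/2 + (½)*(-1) = -3/2 - ½ = -2)
V(g, u) = g/2 (V(g, u) = (g + g)/4 = (2*g)/4 = g/2)
V(t, -3)*(-230) = ((½)*(-2))*(-230) = -1*(-230) = 230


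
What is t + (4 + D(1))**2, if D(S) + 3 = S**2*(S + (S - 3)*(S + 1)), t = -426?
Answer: -422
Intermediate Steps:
D(S) = -3 + S**2*(S + (1 + S)*(-3 + S)) (D(S) = -3 + S**2*(S + (S - 3)*(S + 1)) = -3 + S**2*(S + (-3 + S)*(1 + S)) = -3 + S**2*(S + (1 + S)*(-3 + S)))
t + (4 + D(1))**2 = -426 + (4 + (-3 + 1**4 - 1*1**3 - 3*1**2))**2 = -426 + (4 + (-3 + 1 - 1*1 - 3*1))**2 = -426 + (4 + (-3 + 1 - 1 - 3))**2 = -426 + (4 - 6)**2 = -426 + (-2)**2 = -426 + 4 = -422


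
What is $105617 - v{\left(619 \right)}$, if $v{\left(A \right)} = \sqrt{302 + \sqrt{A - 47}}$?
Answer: $105617 - \sqrt{302 + 2 \sqrt{143}} \approx 1.056 \cdot 10^{5}$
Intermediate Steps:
$v{\left(A \right)} = \sqrt{302 + \sqrt{-47 + A}}$
$105617 - v{\left(619 \right)} = 105617 - \sqrt{302 + \sqrt{-47 + 619}} = 105617 - \sqrt{302 + \sqrt{572}} = 105617 - \sqrt{302 + 2 \sqrt{143}}$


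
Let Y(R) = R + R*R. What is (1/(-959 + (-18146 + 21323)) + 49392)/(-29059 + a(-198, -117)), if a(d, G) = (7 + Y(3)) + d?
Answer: -109551457/64849884 ≈ -1.6893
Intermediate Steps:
Y(R) = R + R**2
a(d, G) = 19 + d (a(d, G) = (7 + 3*(1 + 3)) + d = (7 + 3*4) + d = (7 + 12) + d = 19 + d)
(1/(-959 + (-18146 + 21323)) + 49392)/(-29059 + a(-198, -117)) = (1/(-959 + (-18146 + 21323)) + 49392)/(-29059 + (19 - 198)) = (1/(-959 + 3177) + 49392)/(-29059 - 179) = (1/2218 + 49392)/(-29238) = (1/2218 + 49392)*(-1/29238) = (109551457/2218)*(-1/29238) = -109551457/64849884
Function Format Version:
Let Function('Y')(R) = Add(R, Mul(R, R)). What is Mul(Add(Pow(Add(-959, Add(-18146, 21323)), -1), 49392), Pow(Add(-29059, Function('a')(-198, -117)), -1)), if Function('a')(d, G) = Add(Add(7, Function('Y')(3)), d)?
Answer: Rational(-109551457, 64849884) ≈ -1.6893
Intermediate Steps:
Function('Y')(R) = Add(R, Pow(R, 2))
Function('a')(d, G) = Add(19, d) (Function('a')(d, G) = Add(Add(7, Mul(3, Add(1, 3))), d) = Add(Add(7, Mul(3, 4)), d) = Add(Add(7, 12), d) = Add(19, d))
Mul(Add(Pow(Add(-959, Add(-18146, 21323)), -1), 49392), Pow(Add(-29059, Function('a')(-198, -117)), -1)) = Mul(Add(Pow(Add(-959, Add(-18146, 21323)), -1), 49392), Pow(Add(-29059, Add(19, -198)), -1)) = Mul(Add(Pow(Add(-959, 3177), -1), 49392), Pow(Add(-29059, -179), -1)) = Mul(Add(Pow(2218, -1), 49392), Pow(-29238, -1)) = Mul(Add(Rational(1, 2218), 49392), Rational(-1, 29238)) = Mul(Rational(109551457, 2218), Rational(-1, 29238)) = Rational(-109551457, 64849884)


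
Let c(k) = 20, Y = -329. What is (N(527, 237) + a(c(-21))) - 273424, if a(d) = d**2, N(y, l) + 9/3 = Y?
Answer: -273356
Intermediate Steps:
N(y, l) = -332 (N(y, l) = -3 - 329 = -332)
(N(527, 237) + a(c(-21))) - 273424 = (-332 + 20**2) - 273424 = (-332 + 400) - 273424 = 68 - 273424 = -273356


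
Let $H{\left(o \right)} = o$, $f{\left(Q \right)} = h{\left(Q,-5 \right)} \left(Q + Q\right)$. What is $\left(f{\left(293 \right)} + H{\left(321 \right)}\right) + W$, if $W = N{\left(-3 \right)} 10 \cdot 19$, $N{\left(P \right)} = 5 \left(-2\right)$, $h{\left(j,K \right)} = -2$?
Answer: $-2751$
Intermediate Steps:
$f{\left(Q \right)} = - 4 Q$ ($f{\left(Q \right)} = - 2 \left(Q + Q\right) = - 2 \cdot 2 Q = - 4 Q$)
$N{\left(P \right)} = -10$
$W = -1900$ ($W = \left(-10\right) 10 \cdot 19 = \left(-100\right) 19 = -1900$)
$\left(f{\left(293 \right)} + H{\left(321 \right)}\right) + W = \left(\left(-4\right) 293 + 321\right) - 1900 = \left(-1172 + 321\right) - 1900 = -851 - 1900 = -2751$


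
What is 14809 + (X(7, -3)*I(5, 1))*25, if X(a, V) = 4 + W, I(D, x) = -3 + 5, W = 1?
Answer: 15059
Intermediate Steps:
I(D, x) = 2
X(a, V) = 5 (X(a, V) = 4 + 1 = 5)
14809 + (X(7, -3)*I(5, 1))*25 = 14809 + (5*2)*25 = 14809 + 10*25 = 14809 + 250 = 15059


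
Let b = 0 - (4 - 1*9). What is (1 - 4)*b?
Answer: -15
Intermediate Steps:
b = 5 (b = 0 - (4 - 9) = 0 - 1*(-5) = 0 + 5 = 5)
(1 - 4)*b = (1 - 4)*5 = -3*5 = -15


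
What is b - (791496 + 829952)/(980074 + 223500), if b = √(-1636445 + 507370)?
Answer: -810724/601787 + 5*I*√45163 ≈ -1.3472 + 1062.6*I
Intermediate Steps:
b = 5*I*√45163 (b = √(-1129075) = 5*I*√45163 ≈ 1062.6*I)
b - (791496 + 829952)/(980074 + 223500) = 5*I*√45163 - (791496 + 829952)/(980074 + 223500) = 5*I*√45163 - 1621448/1203574 = 5*I*√45163 - 1*810724/601787 = 5*I*√45163 - 810724/601787 = -810724/601787 + 5*I*√45163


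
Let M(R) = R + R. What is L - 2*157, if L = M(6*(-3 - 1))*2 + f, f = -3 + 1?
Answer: -412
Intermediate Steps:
M(R) = 2*R
f = -2
L = -98 (L = (2*(6*(-3 - 1)))*2 - 2 = (2*(6*(-4)))*2 - 2 = (2*(-24))*2 - 2 = -48*2 - 2 = -96 - 2 = -98)
L - 2*157 = -98 - 2*157 = -98 - 314 = -412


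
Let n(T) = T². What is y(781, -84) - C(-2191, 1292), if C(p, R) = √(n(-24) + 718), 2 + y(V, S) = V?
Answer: 779 - √1294 ≈ 743.03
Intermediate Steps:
y(V, S) = -2 + V
C(p, R) = √1294 (C(p, R) = √((-24)² + 718) = √(576 + 718) = √1294)
y(781, -84) - C(-2191, 1292) = (-2 + 781) - √1294 = 779 - √1294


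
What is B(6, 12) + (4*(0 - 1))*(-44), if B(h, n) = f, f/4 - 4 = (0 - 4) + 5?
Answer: 196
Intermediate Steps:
f = 20 (f = 16 + 4*((0 - 4) + 5) = 16 + 4*(-4 + 5) = 16 + 4*1 = 16 + 4 = 20)
B(h, n) = 20
B(6, 12) + (4*(0 - 1))*(-44) = 20 + (4*(0 - 1))*(-44) = 20 + (4*(-1))*(-44) = 20 - 4*(-44) = 20 + 176 = 196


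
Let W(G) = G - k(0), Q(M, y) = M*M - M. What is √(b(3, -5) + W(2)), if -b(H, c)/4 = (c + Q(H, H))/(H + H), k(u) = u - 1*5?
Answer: √57/3 ≈ 2.5166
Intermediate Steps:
k(u) = -5 + u (k(u) = u - 5 = -5 + u)
Q(M, y) = M² - M
W(G) = 5 + G (W(G) = G - (-5 + 0) = G - 1*(-5) = G + 5 = 5 + G)
b(H, c) = -2*(c + H*(-1 + H))/H (b(H, c) = -4*(c + H*(-1 + H))/(H + H) = -4*(c + H*(-1 + H))/(2*H) = -4*(c + H*(-1 + H))*1/(2*H) = -2*(c + H*(-1 + H))/H)
√(b(3, -5) + W(2)) = √((2 - 2*3 - 2*(-5)/3) + (5 + 2)) = √((2 - 6 - 2*(-5)*⅓) + 7) = √((2 - 6 + 10/3) + 7) = √(-⅔ + 7) = √(19/3) = √57/3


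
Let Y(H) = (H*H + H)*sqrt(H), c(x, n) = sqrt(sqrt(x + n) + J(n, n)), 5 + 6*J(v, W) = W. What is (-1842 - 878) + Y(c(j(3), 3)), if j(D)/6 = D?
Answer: -2720 + 3**(1/4)*(-1 + 3*sqrt(21))**(3/4)*(1/3 + sqrt(-3 + 9*sqrt(21))/9) ≈ -2710.9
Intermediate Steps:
J(v, W) = -5/6 + W/6
j(D) = 6*D
c(x, n) = sqrt(-5/6 + sqrt(n + x) + n/6) (c(x, n) = sqrt(sqrt(x + n) + (-5/6 + n/6)) = sqrt(sqrt(n + x) + (-5/6 + n/6)) = sqrt(-5/6 + sqrt(n + x) + n/6))
Y(H) = sqrt(H)*(H + H**2) (Y(H) = (H**2 + H)*sqrt(H) = (H + H**2)*sqrt(H) = sqrt(H)*(H + H**2))
(-1842 - 878) + Y(c(j(3), 3)) = (-1842 - 878) + (sqrt(-30 + 6*3 + 36*sqrt(3 + 6*3))/6)**(3/2)*(1 + sqrt(-30 + 6*3 + 36*sqrt(3 + 6*3))/6) = -2720 + (sqrt(-30 + 18 + 36*sqrt(3 + 18))/6)**(3/2)*(1 + sqrt(-30 + 18 + 36*sqrt(3 + 18))/6) = -2720 + (sqrt(-30 + 18 + 36*sqrt(21))/6)**(3/2)*(1 + sqrt(-30 + 18 + 36*sqrt(21))/6) = -2720 + (sqrt(-12 + 36*sqrt(21))/6)**(3/2)*(1 + sqrt(-12 + 36*sqrt(21))/6) = -2720 + (sqrt(6)*(-12 + 36*sqrt(21))**(3/4)/36)*(1 + sqrt(-12 + 36*sqrt(21))/6) = -2720 + sqrt(6)*(-12 + 36*sqrt(21))**(3/4)*(1 + sqrt(-12 + 36*sqrt(21))/6)/36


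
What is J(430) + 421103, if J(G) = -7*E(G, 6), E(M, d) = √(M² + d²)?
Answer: 421103 - 14*√46234 ≈ 4.1809e+5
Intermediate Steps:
J(G) = -7*√(36 + G²) (J(G) = -7*√(G² + 6²) = -7*√(G² + 36) = -7*√(36 + G²))
J(430) + 421103 = -7*√(36 + 430²) + 421103 = -7*√(36 + 184900) + 421103 = -14*√46234 + 421103 = 421103 - 14*√46234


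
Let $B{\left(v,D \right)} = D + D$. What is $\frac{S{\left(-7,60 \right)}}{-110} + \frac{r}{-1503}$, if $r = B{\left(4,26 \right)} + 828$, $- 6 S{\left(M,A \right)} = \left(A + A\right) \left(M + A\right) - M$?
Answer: $\frac{2996267}{330660} \approx 9.0615$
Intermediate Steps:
$B{\left(v,D \right)} = 2 D$
$S{\left(M,A \right)} = \frac{M}{6} - \frac{A \left(A + M\right)}{3}$ ($S{\left(M,A \right)} = - \frac{\left(A + A\right) \left(M + A\right) - M}{6} = - \frac{2 A \left(A + M\right) - M}{6} = - \frac{- M + 2 A \left(A + M\right)}{6} = \frac{M}{6} - \frac{A \left(A + M\right)}{3}$)
$r = 880$ ($r = 2 \cdot 26 + 828 = 52 + 828 = 880$)
$\frac{S{\left(-7,60 \right)}}{-110} + \frac{r}{-1503} = \frac{- \frac{60^{2}}{3} + \frac{1}{6} \left(-7\right) - 20 \left(-7\right)}{-110} + \frac{880}{-1503} = \left(\left(- \frac{1}{3}\right) 3600 - \frac{7}{6} + 140\right) \left(- \frac{1}{110}\right) + 880 \left(- \frac{1}{1503}\right) = \left(-1200 - \frac{7}{6} + 140\right) \left(- \frac{1}{110}\right) - \frac{880}{1503} = \left(- \frac{6367}{6}\right) \left(- \frac{1}{110}\right) - \frac{880}{1503} = \frac{6367}{660} - \frac{880}{1503} = \frac{2996267}{330660}$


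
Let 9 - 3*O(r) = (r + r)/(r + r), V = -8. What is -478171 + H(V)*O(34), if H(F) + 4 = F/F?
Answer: -478179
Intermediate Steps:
H(F) = -3 (H(F) = -4 + F/F = -4 + 1 = -3)
O(r) = 8/3 (O(r) = 3 - (r + r)/(3*(r + r)) = 3 - 2*r/(3*(2*r)) = 3 - 2*r*1/(2*r)/3 = 3 - ⅓*1 = 3 - ⅓ = 8/3)
-478171 + H(V)*O(34) = -478171 - 3*8/3 = -478171 - 8 = -478179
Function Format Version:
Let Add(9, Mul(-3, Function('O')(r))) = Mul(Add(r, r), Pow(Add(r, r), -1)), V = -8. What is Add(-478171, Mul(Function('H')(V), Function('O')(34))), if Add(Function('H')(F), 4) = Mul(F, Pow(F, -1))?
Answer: -478179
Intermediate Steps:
Function('H')(F) = -3 (Function('H')(F) = Add(-4, Mul(F, Pow(F, -1))) = Add(-4, 1) = -3)
Function('O')(r) = Rational(8, 3) (Function('O')(r) = Add(3, Mul(Rational(-1, 3), Mul(Add(r, r), Pow(Add(r, r), -1)))) = Add(3, Mul(Rational(-1, 3), Mul(Mul(2, r), Pow(Mul(2, r), -1)))) = Add(3, Mul(Rational(-1, 3), Mul(Mul(2, r), Mul(Rational(1, 2), Pow(r, -1))))) = Add(3, Mul(Rational(-1, 3), 1)) = Add(3, Rational(-1, 3)) = Rational(8, 3))
Add(-478171, Mul(Function('H')(V), Function('O')(34))) = Add(-478171, Mul(-3, Rational(8, 3))) = Add(-478171, -8) = -478179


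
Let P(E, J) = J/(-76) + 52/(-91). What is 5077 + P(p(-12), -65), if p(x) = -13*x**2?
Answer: 2701115/532 ≈ 5077.3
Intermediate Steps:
P(E, J) = -4/7 - J/76 (P(E, J) = J*(-1/76) + 52*(-1/91) = -J/76 - 4/7 = -4/7 - J/76)
5077 + P(p(-12), -65) = 5077 + (-4/7 - 1/76*(-65)) = 5077 + (-4/7 + 65/76) = 5077 + 151/532 = 2701115/532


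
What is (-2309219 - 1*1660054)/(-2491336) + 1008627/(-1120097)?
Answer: 1933142023809/2790537979592 ≈ 0.69275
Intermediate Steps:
(-2309219 - 1*1660054)/(-2491336) + 1008627/(-1120097) = (-2309219 - 1660054)*(-1/2491336) + 1008627*(-1/1120097) = -3969273*(-1/2491336) - 1008627/1120097 = 3969273/2491336 - 1008627/1120097 = 1933142023809/2790537979592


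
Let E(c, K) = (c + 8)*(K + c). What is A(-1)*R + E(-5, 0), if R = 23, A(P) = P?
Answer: -38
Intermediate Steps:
E(c, K) = (8 + c)*(K + c)
A(-1)*R + E(-5, 0) = -1*23 + ((-5)² + 8*0 + 8*(-5) + 0*(-5)) = -23 + (25 + 0 - 40 + 0) = -23 - 15 = -38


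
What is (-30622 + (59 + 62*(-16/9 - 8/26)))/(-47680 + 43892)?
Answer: 3590999/443196 ≈ 8.1025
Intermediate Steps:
(-30622 + (59 + 62*(-16/9 - 8/26)))/(-47680 + 43892) = (-30622 + (59 + 62*(-16*⅑ - 8*1/26)))/(-3788) = (-30622 + (59 + 62*(-16/9 - 4/13)))*(-1/3788) = (-30622 + (59 + 62*(-244/117)))*(-1/3788) = (-30622 + (59 - 15128/117))*(-1/3788) = (-30622 - 8225/117)*(-1/3788) = -3590999/117*(-1/3788) = 3590999/443196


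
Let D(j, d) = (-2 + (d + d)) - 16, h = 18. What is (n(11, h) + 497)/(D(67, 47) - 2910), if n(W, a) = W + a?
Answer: -263/1417 ≈ -0.18560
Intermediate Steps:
D(j, d) = -18 + 2*d (D(j, d) = (-2 + 2*d) - 16 = -18 + 2*d)
(n(11, h) + 497)/(D(67, 47) - 2910) = ((11 + 18) + 497)/((-18 + 2*47) - 2910) = (29 + 497)/((-18 + 94) - 2910) = 526/(76 - 2910) = 526/(-2834) = 526*(-1/2834) = -263/1417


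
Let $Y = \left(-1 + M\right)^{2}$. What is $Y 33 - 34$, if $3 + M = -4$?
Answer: $2078$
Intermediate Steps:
$M = -7$ ($M = -3 - 4 = -7$)
$Y = 64$ ($Y = \left(-1 - 7\right)^{2} = \left(-8\right)^{2} = 64$)
$Y 33 - 34 = 64 \cdot 33 - 34 = 2112 - 34 = 2078$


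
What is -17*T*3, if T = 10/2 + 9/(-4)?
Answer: -561/4 ≈ -140.25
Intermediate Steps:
T = 11/4 (T = 10*(½) + 9*(-¼) = 5 - 9/4 = 11/4 ≈ 2.7500)
-17*T*3 = -17*11/4*3 = -187/4*3 = -561/4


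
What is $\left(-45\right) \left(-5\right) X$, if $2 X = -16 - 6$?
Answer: $-2475$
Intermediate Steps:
$X = -11$ ($X = \frac{-16 - 6}{2} = \frac{1}{2} \left(-22\right) = -11$)
$\left(-45\right) \left(-5\right) X = \left(-45\right) \left(-5\right) \left(-11\right) = 225 \left(-11\right) = -2475$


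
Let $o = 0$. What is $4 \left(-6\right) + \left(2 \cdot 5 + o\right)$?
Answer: $-14$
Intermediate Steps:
$4 \left(-6\right) + \left(2 \cdot 5 + o\right) = 4 \left(-6\right) + \left(2 \cdot 5 + 0\right) = -24 + \left(10 + 0\right) = -24 + 10 = -14$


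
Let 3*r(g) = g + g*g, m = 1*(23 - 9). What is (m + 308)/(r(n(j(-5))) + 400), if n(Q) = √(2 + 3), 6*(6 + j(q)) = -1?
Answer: 116403/145202 - 483*√5/726010 ≈ 0.80017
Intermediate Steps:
m = 14 (m = 1*14 = 14)
j(q) = -37/6 (j(q) = -6 + (⅙)*(-1) = -6 - ⅙ = -37/6)
n(Q) = √5
r(g) = g/3 + g²/3 (r(g) = (g + g*g)/3 = (g + g²)/3 = g/3 + g²/3)
(m + 308)/(r(n(j(-5))) + 400) = (14 + 308)/(√5*(1 + √5)/3 + 400) = 322/(400 + √5*(1 + √5)/3)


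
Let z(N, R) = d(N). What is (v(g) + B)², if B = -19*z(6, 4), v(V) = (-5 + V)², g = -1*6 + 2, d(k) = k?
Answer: 1089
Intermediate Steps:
z(N, R) = N
g = -4 (g = -6 + 2 = -4)
B = -114 (B = -19*6 = -114)
(v(g) + B)² = ((-5 - 4)² - 114)² = ((-9)² - 114)² = (81 - 114)² = (-33)² = 1089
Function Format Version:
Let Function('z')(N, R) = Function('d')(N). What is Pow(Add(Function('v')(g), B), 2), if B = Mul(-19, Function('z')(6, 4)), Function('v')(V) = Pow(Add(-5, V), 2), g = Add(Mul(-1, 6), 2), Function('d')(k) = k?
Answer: 1089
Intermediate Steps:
Function('z')(N, R) = N
g = -4 (g = Add(-6, 2) = -4)
B = -114 (B = Mul(-19, 6) = -114)
Pow(Add(Function('v')(g), B), 2) = Pow(Add(Pow(Add(-5, -4), 2), -114), 2) = Pow(Add(Pow(-9, 2), -114), 2) = Pow(Add(81, -114), 2) = Pow(-33, 2) = 1089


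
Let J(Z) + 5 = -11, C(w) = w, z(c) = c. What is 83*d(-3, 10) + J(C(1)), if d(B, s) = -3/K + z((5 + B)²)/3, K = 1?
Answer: -463/3 ≈ -154.33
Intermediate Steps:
d(B, s) = -3 + (5 + B)²/3 (d(B, s) = -3/1 + (5 + B)²/3 = -3*1 + (5 + B)²*(⅓) = -3 + (5 + B)²/3)
J(Z) = -16 (J(Z) = -5 - 11 = -16)
83*d(-3, 10) + J(C(1)) = 83*(-3 + (5 - 3)²/3) - 16 = 83*(-3 + (⅓)*2²) - 16 = 83*(-3 + (⅓)*4) - 16 = 83*(-3 + 4/3) - 16 = 83*(-5/3) - 16 = -415/3 - 16 = -463/3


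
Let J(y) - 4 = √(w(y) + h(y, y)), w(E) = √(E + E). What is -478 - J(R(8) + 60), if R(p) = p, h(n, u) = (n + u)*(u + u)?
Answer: -482 - √(18496 + 2*√34) ≈ -618.04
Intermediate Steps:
h(n, u) = 2*u*(n + u) (h(n, u) = (n + u)*(2*u) = 2*u*(n + u))
w(E) = √2*√E (w(E) = √(2*E) = √2*√E)
J(y) = 4 + √(4*y² + √2*√y) (J(y) = 4 + √(√2*√y + 2*y*(y + y)) = 4 + √(√2*√y + 2*y*(2*y)) = 4 + √(√2*√y + 4*y²) = 4 + √(4*y² + √2*√y))
-478 - J(R(8) + 60) = -478 - (4 + √(4*(8 + 60)² + √2*√(8 + 60))) = -478 - (4 + √(4*68² + √2*√68)) = -478 - (4 + √(4*4624 + √2*(2*√17))) = -478 - (4 + √(18496 + 2*√34)) = -478 + (-4 - √(18496 + 2*√34)) = -482 - √(18496 + 2*√34)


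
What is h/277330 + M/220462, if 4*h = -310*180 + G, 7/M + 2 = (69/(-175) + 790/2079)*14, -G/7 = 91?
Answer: -2310382534993/45399768520480 ≈ -0.050890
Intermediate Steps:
G = -637 (G = -7*91 = -637)
M = -51975/16336 (M = 7/(-2 + (69/(-175) + 790/2079)*14) = 7/(-2 + (69*(-1/175) + 790*(1/2079))*14) = 7/(-2 + (-69/175 + 790/2079)*14) = 7/(-2 - 743/51975*14) = 7/(-2 - 1486/7425) = 7/(-16336/7425) = 7*(-7425/16336) = -51975/16336 ≈ -3.1816)
h = -56437/4 (h = (-310*180 - 637)/4 = (-55800 - 637)/4 = (1/4)*(-56437) = -56437/4 ≈ -14109.)
h/277330 + M/220462 = -56437/4/277330 - 51975/16336/220462 = -56437/4*1/277330 - 51975/16336*1/220462 = -56437/1109320 - 4725/327406112 = -2310382534993/45399768520480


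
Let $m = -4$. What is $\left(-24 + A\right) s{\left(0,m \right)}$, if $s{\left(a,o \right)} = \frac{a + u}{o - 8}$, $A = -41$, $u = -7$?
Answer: $- \frac{455}{12} \approx -37.917$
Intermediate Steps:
$s{\left(a,o \right)} = \frac{-7 + a}{-8 + o}$ ($s{\left(a,o \right)} = \frac{a - 7}{o - 8} = \frac{-7 + a}{-8 + o}$)
$\left(-24 + A\right) s{\left(0,m \right)} = \left(-24 - 41\right) \frac{-7 + 0}{-8 - 4} = - 65 \frac{1}{-12} \left(-7\right) = - 65 \left(\left(- \frac{1}{12}\right) \left(-7\right)\right) = \left(-65\right) \frac{7}{12} = - \frac{455}{12}$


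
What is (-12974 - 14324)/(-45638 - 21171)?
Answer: 27298/66809 ≈ 0.40860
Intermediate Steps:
(-12974 - 14324)/(-45638 - 21171) = -27298/(-66809) = -27298*(-1/66809) = 27298/66809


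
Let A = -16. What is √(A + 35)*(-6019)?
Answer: -6019*√19 ≈ -26236.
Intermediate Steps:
√(A + 35)*(-6019) = √(-16 + 35)*(-6019) = √19*(-6019) = -6019*√19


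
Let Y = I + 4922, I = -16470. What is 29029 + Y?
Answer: 17481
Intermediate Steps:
Y = -11548 (Y = -16470 + 4922 = -11548)
29029 + Y = 29029 - 11548 = 17481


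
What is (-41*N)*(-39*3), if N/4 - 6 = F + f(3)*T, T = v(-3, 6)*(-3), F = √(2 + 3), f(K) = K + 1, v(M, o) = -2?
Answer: 575640 + 19188*√5 ≈ 6.1855e+5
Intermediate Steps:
f(K) = 1 + K
F = √5 ≈ 2.2361
T = 6 (T = -2*(-3) = 6)
N = 120 + 4*√5 (N = 24 + 4*(√5 + (1 + 3)*6) = 24 + 4*(√5 + 4*6) = 24 + 4*(√5 + 24) = 24 + 4*(24 + √5) = 24 + (96 + 4*√5) = 120 + 4*√5 ≈ 128.94)
(-41*N)*(-39*3) = (-41*(120 + 4*√5))*(-39*3) = (-4920 - 164*√5)*(-117) = 575640 + 19188*√5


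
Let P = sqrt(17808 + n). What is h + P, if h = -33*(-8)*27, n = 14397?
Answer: 7128 + sqrt(32205) ≈ 7307.5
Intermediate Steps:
h = 7128 (h = 264*27 = 7128)
P = sqrt(32205) (P = sqrt(17808 + 14397) = sqrt(32205) ≈ 179.46)
h + P = 7128 + sqrt(32205)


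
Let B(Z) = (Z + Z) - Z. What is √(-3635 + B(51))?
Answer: 16*I*√14 ≈ 59.867*I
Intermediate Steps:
B(Z) = Z (B(Z) = 2*Z - Z = Z)
√(-3635 + B(51)) = √(-3635 + 51) = √(-3584) = 16*I*√14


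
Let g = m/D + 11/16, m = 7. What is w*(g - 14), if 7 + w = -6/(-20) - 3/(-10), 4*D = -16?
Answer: 482/5 ≈ 96.400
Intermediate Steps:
D = -4 (D = (¼)*(-16) = -4)
g = -17/16 (g = 7/(-4) + 11/16 = 7*(-¼) + 11*(1/16) = -7/4 + 11/16 = -17/16 ≈ -1.0625)
w = -32/5 (w = -7 + (-6/(-20) - 3/(-10)) = -7 + (-6*(-1/20) - 3*(-⅒)) = -7 + (3/10 + 3/10) = -7 + ⅗ = -32/5 ≈ -6.4000)
w*(g - 14) = -32*(-17/16 - 14)/5 = -32/5*(-241/16) = 482/5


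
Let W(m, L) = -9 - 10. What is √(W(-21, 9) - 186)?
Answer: I*√205 ≈ 14.318*I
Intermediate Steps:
W(m, L) = -19
√(W(-21, 9) - 186) = √(-19 - 186) = √(-205) = I*√205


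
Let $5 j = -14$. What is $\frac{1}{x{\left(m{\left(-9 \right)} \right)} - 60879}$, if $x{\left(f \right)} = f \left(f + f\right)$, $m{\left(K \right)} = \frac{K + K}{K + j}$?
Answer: $- \frac{3481}{211903599} \approx -1.6427 \cdot 10^{-5}$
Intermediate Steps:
$j = - \frac{14}{5}$ ($j = \frac{1}{5} \left(-14\right) = - \frac{14}{5} \approx -2.8$)
$m{\left(K \right)} = \frac{2 K}{- \frac{14}{5} + K}$ ($m{\left(K \right)} = \frac{K + K}{K - \frac{14}{5}} = \frac{2 K}{- \frac{14}{5} + K}$)
$x{\left(f \right)} = 2 f^{2}$ ($x{\left(f \right)} = f 2 f = 2 f^{2}$)
$\frac{1}{x{\left(m{\left(-9 \right)} \right)} - 60879} = \frac{1}{2 \left(10 \left(-9\right) \frac{1}{-14 + 5 \left(-9\right)}\right)^{2} - 60879} = \frac{1}{2 \left(10 \left(-9\right) \frac{1}{-14 - 45}\right)^{2} - 60879} = \frac{1}{2 \left(10 \left(-9\right) \frac{1}{-59}\right)^{2} - 60879} = \frac{1}{2 \left(10 \left(-9\right) \left(- \frac{1}{59}\right)\right)^{2} - 60879} = \frac{1}{2 \left(\frac{90}{59}\right)^{2} - 60879} = \frac{1}{2 \cdot \frac{8100}{3481} - 60879} = \frac{1}{\frac{16200}{3481} - 60879} = \frac{1}{- \frac{211903599}{3481}} = - \frac{3481}{211903599}$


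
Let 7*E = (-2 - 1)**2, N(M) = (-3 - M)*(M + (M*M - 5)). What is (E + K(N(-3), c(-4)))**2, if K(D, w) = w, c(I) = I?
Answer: 361/49 ≈ 7.3673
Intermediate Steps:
N(M) = (-3 - M)*(-5 + M + M**2) (N(M) = (-3 - M)*(M + (M**2 - 5)) = (-3 - M)*(M + (-5 + M**2)) = (-3 - M)*(-5 + M + M**2))
E = 9/7 (E = (-2 - 1)**2/7 = (1/7)*(-3)**2 = (1/7)*9 = 9/7 ≈ 1.2857)
(E + K(N(-3), c(-4)))**2 = (9/7 - 4)**2 = (-19/7)**2 = 361/49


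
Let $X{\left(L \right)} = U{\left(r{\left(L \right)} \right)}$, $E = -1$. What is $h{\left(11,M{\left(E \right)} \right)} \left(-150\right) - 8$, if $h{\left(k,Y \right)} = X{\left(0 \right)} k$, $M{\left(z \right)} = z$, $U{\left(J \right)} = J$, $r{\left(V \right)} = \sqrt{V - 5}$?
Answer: $-8 - 1650 i \sqrt{5} \approx -8.0 - 3689.5 i$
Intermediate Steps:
$r{\left(V \right)} = \sqrt{-5 + V}$
$X{\left(L \right)} = \sqrt{-5 + L}$
$h{\left(k,Y \right)} = i k \sqrt{5}$ ($h{\left(k,Y \right)} = \sqrt{-5 + 0} k = \sqrt{-5} k = i \sqrt{5} k = i k \sqrt{5}$)
$h{\left(11,M{\left(E \right)} \right)} \left(-150\right) - 8 = i 11 \sqrt{5} \left(-150\right) - 8 = 11 i \sqrt{5} \left(-150\right) - 8 = - 1650 i \sqrt{5} - 8 = -8 - 1650 i \sqrt{5}$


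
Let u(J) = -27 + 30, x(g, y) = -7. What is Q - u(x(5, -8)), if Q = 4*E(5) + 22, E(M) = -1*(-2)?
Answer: 27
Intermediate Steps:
E(M) = 2
u(J) = 3
Q = 30 (Q = 4*2 + 22 = 8 + 22 = 30)
Q - u(x(5, -8)) = 30 - 1*3 = 30 - 3 = 27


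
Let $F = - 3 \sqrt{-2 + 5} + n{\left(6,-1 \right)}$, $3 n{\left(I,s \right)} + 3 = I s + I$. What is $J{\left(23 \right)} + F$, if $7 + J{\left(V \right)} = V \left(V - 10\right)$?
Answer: $291 - 3 \sqrt{3} \approx 285.8$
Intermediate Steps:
$n{\left(I,s \right)} = -1 + \frac{I}{3} + \frac{I s}{3}$ ($n{\left(I,s \right)} = -1 + \frac{I s + I}{3} = -1 + \frac{I + I s}{3} = -1 + \left(\frac{I}{3} + \frac{I s}{3}\right) = -1 + \frac{I}{3} + \frac{I s}{3}$)
$F = -1 - 3 \sqrt{3}$ ($F = - 3 \sqrt{-2 + 5} + \left(-1 + \frac{1}{3} \cdot 6 + \frac{1}{3} \cdot 6 \left(-1\right)\right) = - 3 \sqrt{3} - 1 = -1 - 3 \sqrt{3} \approx -6.1962$)
$J{\left(V \right)} = -7 + V \left(-10 + V\right)$ ($J{\left(V \right)} = -7 + V \left(V - 10\right) = -7 + V \left(-10 + V\right)$)
$J{\left(23 \right)} + F = \left(-7 + 23^{2} - 230\right) - \left(1 + 3 \sqrt{3}\right) = \left(-7 + 529 - 230\right) - \left(1 + 3 \sqrt{3}\right) = 292 - \left(1 + 3 \sqrt{3}\right) = 291 - 3 \sqrt{3}$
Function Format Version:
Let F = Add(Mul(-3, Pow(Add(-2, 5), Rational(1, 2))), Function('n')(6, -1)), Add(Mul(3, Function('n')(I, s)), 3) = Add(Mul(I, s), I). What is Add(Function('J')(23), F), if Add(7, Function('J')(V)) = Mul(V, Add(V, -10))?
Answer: Add(291, Mul(-3, Pow(3, Rational(1, 2)))) ≈ 285.80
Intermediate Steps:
Function('n')(I, s) = Add(-1, Mul(Rational(1, 3), I), Mul(Rational(1, 3), I, s)) (Function('n')(I, s) = Add(-1, Mul(Rational(1, 3), Add(Mul(I, s), I))) = Add(-1, Mul(Rational(1, 3), Add(I, Mul(I, s)))) = Add(-1, Add(Mul(Rational(1, 3), I), Mul(Rational(1, 3), I, s))) = Add(-1, Mul(Rational(1, 3), I), Mul(Rational(1, 3), I, s)))
F = Add(-1, Mul(-3, Pow(3, Rational(1, 2)))) (F = Add(Mul(-3, Pow(Add(-2, 5), Rational(1, 2))), Add(-1, Mul(Rational(1, 3), 6), Mul(Rational(1, 3), 6, -1))) = Add(Mul(-3, Pow(3, Rational(1, 2))), Add(-1, 2, -2)) = Add(Mul(-3, Pow(3, Rational(1, 2))), -1) = Add(-1, Mul(-3, Pow(3, Rational(1, 2)))) ≈ -6.1962)
Function('J')(V) = Add(-7, Mul(V, Add(-10, V))) (Function('J')(V) = Add(-7, Mul(V, Add(V, -10))) = Add(-7, Mul(V, Add(-10, V))))
Add(Function('J')(23), F) = Add(Add(-7, Pow(23, 2), Mul(-10, 23)), Add(-1, Mul(-3, Pow(3, Rational(1, 2))))) = Add(Add(-7, 529, -230), Add(-1, Mul(-3, Pow(3, Rational(1, 2))))) = Add(292, Add(-1, Mul(-3, Pow(3, Rational(1, 2))))) = Add(291, Mul(-3, Pow(3, Rational(1, 2))))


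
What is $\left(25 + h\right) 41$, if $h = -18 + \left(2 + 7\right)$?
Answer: $656$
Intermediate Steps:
$h = -9$ ($h = -18 + 9 = -9$)
$\left(25 + h\right) 41 = \left(25 - 9\right) 41 = 16 \cdot 41 = 656$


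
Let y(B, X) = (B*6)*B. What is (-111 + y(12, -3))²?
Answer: 567009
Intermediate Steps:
y(B, X) = 6*B² (y(B, X) = (6*B)*B = 6*B²)
(-111 + y(12, -3))² = (-111 + 6*12²)² = (-111 + 6*144)² = (-111 + 864)² = 753² = 567009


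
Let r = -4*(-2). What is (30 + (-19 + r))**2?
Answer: 361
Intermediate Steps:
r = 8
(30 + (-19 + r))**2 = (30 + (-19 + 8))**2 = (30 - 11)**2 = 19**2 = 361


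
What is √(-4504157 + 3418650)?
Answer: I*√1085507 ≈ 1041.9*I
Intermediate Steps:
√(-4504157 + 3418650) = √(-1085507) = I*√1085507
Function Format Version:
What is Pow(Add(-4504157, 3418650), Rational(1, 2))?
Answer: Mul(I, Pow(1085507, Rational(1, 2))) ≈ Mul(1041.9, I)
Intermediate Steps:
Pow(Add(-4504157, 3418650), Rational(1, 2)) = Pow(-1085507, Rational(1, 2)) = Mul(I, Pow(1085507, Rational(1, 2)))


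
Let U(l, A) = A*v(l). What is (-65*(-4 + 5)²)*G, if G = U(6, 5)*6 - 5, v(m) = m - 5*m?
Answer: 47125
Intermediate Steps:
v(m) = -4*m
U(l, A) = -4*A*l (U(l, A) = A*(-4*l) = -4*A*l)
G = -725 (G = -4*5*6*6 - 5 = -120*6 - 5 = -720 - 5 = -725)
(-65*(-4 + 5)²)*G = -65*(-4 + 5)²*(-725) = -65*1²*(-725) = -65*1*(-725) = -65*(-725) = 47125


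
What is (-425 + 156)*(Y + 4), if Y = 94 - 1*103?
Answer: 1345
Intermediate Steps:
Y = -9 (Y = 94 - 103 = -9)
(-425 + 156)*(Y + 4) = (-425 + 156)*(-9 + 4) = -269*(-5) = 1345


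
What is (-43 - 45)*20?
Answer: -1760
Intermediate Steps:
(-43 - 45)*20 = -88*20 = -1760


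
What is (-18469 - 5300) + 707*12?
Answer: -15285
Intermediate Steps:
(-18469 - 5300) + 707*12 = -23769 + 8484 = -15285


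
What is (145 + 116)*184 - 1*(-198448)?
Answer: 246472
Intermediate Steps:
(145 + 116)*184 - 1*(-198448) = 261*184 + 198448 = 48024 + 198448 = 246472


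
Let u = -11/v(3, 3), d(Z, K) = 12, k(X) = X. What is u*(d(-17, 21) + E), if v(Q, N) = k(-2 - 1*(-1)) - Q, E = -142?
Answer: -715/2 ≈ -357.50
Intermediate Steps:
v(Q, N) = -1 - Q (v(Q, N) = (-2 - 1*(-1)) - Q = (-2 + 1) - Q = -1 - Q)
u = 11/4 (u = -11/(-1 - 1*3) = -11/(-1 - 3) = -11/(-4) = -11*(-¼) = 11/4 ≈ 2.7500)
u*(d(-17, 21) + E) = 11*(12 - 142)/4 = (11/4)*(-130) = -715/2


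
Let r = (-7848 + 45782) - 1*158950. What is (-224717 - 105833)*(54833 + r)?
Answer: 21876790650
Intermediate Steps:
r = -121016 (r = 37934 - 158950 = -121016)
(-224717 - 105833)*(54833 + r) = (-224717 - 105833)*(54833 - 121016) = -330550*(-66183) = 21876790650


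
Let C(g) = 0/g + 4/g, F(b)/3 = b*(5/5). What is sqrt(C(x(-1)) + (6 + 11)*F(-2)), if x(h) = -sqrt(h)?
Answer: sqrt(-102 + 4*I) ≈ 0.198 + 10.101*I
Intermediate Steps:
F(b) = 3*b (F(b) = 3*(b*(5/5)) = 3*(b*(5*(1/5))) = 3*(b*1) = 3*b)
C(g) = 4/g (C(g) = 0 + 4/g = 4/g)
sqrt(C(x(-1)) + (6 + 11)*F(-2)) = sqrt(4/((-sqrt(-1))) + (6 + 11)*(3*(-2))) = sqrt(4/((-I)) + 17*(-6)) = sqrt(4*I - 102) = sqrt(-102 + 4*I)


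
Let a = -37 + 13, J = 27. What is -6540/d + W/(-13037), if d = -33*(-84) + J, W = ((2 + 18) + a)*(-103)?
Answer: -28805056/12163521 ≈ -2.3682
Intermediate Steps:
a = -24
W = 412 (W = ((2 + 18) - 24)*(-103) = (20 - 24)*(-103) = -4*(-103) = 412)
d = 2799 (d = -33*(-84) + 27 = 2772 + 27 = 2799)
-6540/d + W/(-13037) = -6540/2799 + 412/(-13037) = -6540*1/2799 + 412*(-1/13037) = -2180/933 - 412/13037 = -28805056/12163521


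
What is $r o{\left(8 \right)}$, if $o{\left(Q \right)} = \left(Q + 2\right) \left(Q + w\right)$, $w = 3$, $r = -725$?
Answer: $-79750$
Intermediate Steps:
$o{\left(Q \right)} = \left(2 + Q\right) \left(3 + Q\right)$ ($o{\left(Q \right)} = \left(Q + 2\right) \left(Q + 3\right) = \left(2 + Q\right) \left(3 + Q\right)$)
$r o{\left(8 \right)} = - 725 \left(6 + 8^{2} + 5 \cdot 8\right) = - 725 \left(6 + 64 + 40\right) = \left(-725\right) 110 = -79750$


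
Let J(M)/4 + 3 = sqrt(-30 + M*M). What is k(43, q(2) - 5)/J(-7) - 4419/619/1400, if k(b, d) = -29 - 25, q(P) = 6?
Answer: -3514149/866600 - 27*sqrt(19)/20 ≈ -9.9396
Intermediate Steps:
J(M) = -12 + 4*sqrt(-30 + M**2) (J(M) = -12 + 4*sqrt(-30 + M*M) = -12 + 4*sqrt(-30 + M**2))
k(b, d) = -54
k(43, q(2) - 5)/J(-7) - 4419/619/1400 = -54/(-12 + 4*sqrt(-30 + (-7)**2)) - 4419/619/1400 = -54/(-12 + 4*sqrt(-30 + 49)) - 4419*1/619*(1/1400) = -54/(-12 + 4*sqrt(19)) - 4419/619*1/1400 = -54/(-12 + 4*sqrt(19)) - 4419/866600 = -4419/866600 - 54/(-12 + 4*sqrt(19))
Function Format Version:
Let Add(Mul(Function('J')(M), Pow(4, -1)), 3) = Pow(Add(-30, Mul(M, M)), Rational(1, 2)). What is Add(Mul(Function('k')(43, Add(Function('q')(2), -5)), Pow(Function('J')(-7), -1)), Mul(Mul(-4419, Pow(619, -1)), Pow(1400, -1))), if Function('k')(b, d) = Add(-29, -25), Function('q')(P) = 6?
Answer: Add(Rational(-3514149, 866600), Mul(Rational(-27, 20), Pow(19, Rational(1, 2)))) ≈ -9.9396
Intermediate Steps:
Function('J')(M) = Add(-12, Mul(4, Pow(Add(-30, Pow(M, 2)), Rational(1, 2)))) (Function('J')(M) = Add(-12, Mul(4, Pow(Add(-30, Mul(M, M)), Rational(1, 2)))) = Add(-12, Mul(4, Pow(Add(-30, Pow(M, 2)), Rational(1, 2)))))
Function('k')(b, d) = -54
Add(Mul(Function('k')(43, Add(Function('q')(2), -5)), Pow(Function('J')(-7), -1)), Mul(Mul(-4419, Pow(619, -1)), Pow(1400, -1))) = Add(Mul(-54, Pow(Add(-12, Mul(4, Pow(Add(-30, Pow(-7, 2)), Rational(1, 2)))), -1)), Mul(Mul(-4419, Pow(619, -1)), Pow(1400, -1))) = Add(Mul(-54, Pow(Add(-12, Mul(4, Pow(Add(-30, 49), Rational(1, 2)))), -1)), Mul(Mul(-4419, Rational(1, 619)), Rational(1, 1400))) = Add(Mul(-54, Pow(Add(-12, Mul(4, Pow(19, Rational(1, 2)))), -1)), Mul(Rational(-4419, 619), Rational(1, 1400))) = Add(Mul(-54, Pow(Add(-12, Mul(4, Pow(19, Rational(1, 2)))), -1)), Rational(-4419, 866600)) = Add(Rational(-4419, 866600), Mul(-54, Pow(Add(-12, Mul(4, Pow(19, Rational(1, 2)))), -1)))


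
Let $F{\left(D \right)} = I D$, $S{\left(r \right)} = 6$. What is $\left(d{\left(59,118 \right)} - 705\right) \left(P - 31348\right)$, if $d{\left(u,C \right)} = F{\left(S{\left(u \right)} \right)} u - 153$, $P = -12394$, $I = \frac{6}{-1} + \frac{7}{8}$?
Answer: $\frac{233779119}{2} \approx 1.1689 \cdot 10^{8}$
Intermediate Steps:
$I = - \frac{41}{8}$ ($I = 6 \left(-1\right) + 7 \cdot \frac{1}{8} = -6 + \frac{7}{8} = - \frac{41}{8} \approx -5.125$)
$F{\left(D \right)} = - \frac{41 D}{8}$
$d{\left(u,C \right)} = -153 - \frac{123 u}{4}$ ($d{\left(u,C \right)} = \left(- \frac{41}{8}\right) 6 u - 153 = - \frac{123 u}{4} - 153 = -153 - \frac{123 u}{4}$)
$\left(d{\left(59,118 \right)} - 705\right) \left(P - 31348\right) = \left(\left(-153 - \frac{7257}{4}\right) - 705\right) \left(-12394 - 31348\right) = \left(\left(-153 - \frac{7257}{4}\right) - 705\right) \left(-43742\right) = \left(- \frac{7869}{4} - 705\right) \left(-43742\right) = \left(- \frac{10689}{4}\right) \left(-43742\right) = \frac{233779119}{2}$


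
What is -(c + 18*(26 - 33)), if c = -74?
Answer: 200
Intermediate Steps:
-(c + 18*(26 - 33)) = -(-74 + 18*(26 - 33)) = -(-74 + 18*(-7)) = -(-74 - 126) = -1*(-200) = 200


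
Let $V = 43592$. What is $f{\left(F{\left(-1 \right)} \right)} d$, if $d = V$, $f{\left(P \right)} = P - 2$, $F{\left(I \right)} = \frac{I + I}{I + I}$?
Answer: $-43592$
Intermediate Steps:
$F{\left(I \right)} = 1$ ($F{\left(I \right)} = \frac{2 I}{2 I} = 2 I \frac{1}{2 I} = 1$)
$f{\left(P \right)} = -2 + P$
$d = 43592$
$f{\left(F{\left(-1 \right)} \right)} d = \left(-2 + 1\right) 43592 = \left(-1\right) 43592 = -43592$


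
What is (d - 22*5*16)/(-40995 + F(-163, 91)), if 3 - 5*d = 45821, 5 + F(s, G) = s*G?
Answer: 18206/93055 ≈ 0.19565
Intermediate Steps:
F(s, G) = -5 + G*s (F(s, G) = -5 + s*G = -5 + G*s)
d = -45818/5 (d = ⅗ - ⅕*45821 = ⅗ - 45821/5 = -45818/5 ≈ -9163.6)
(d - 22*5*16)/(-40995 + F(-163, 91)) = (-45818/5 - 22*5*16)/(-40995 + (-5 + 91*(-163))) = (-45818/5 - 110*16)/(-40995 + (-5 - 14833)) = (-45818/5 - 1760)/(-40995 - 14838) = -54618/5/(-55833) = -54618/5*(-1/55833) = 18206/93055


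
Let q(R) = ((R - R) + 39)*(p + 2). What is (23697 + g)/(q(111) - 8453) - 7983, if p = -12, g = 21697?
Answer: -70639063/8843 ≈ -7988.1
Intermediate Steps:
q(R) = -390 (q(R) = ((R - R) + 39)*(-12 + 2) = (0 + 39)*(-10) = 39*(-10) = -390)
(23697 + g)/(q(111) - 8453) - 7983 = (23697 + 21697)/(-390 - 8453) - 7983 = 45394/(-8843) - 7983 = 45394*(-1/8843) - 7983 = -45394/8843 - 7983 = -70639063/8843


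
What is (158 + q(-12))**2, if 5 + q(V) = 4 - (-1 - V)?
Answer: 21316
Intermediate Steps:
q(V) = V (q(V) = -5 + (4 - (-1 - V)) = -5 + (4 + (1 + V)) = -5 + (5 + V) = V)
(158 + q(-12))**2 = (158 - 12)**2 = 146**2 = 21316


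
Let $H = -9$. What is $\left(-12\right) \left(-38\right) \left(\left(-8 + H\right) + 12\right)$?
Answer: $-2280$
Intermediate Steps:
$\left(-12\right) \left(-38\right) \left(\left(-8 + H\right) + 12\right) = \left(-12\right) \left(-38\right) \left(\left(-8 - 9\right) + 12\right) = 456 \left(-17 + 12\right) = 456 \left(-5\right) = -2280$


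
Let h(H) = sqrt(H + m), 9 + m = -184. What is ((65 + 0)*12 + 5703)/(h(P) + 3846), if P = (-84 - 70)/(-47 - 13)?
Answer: 748008540/443757193 - 6483*I*sqrt(171390)/443757193 ≈ 1.6856 - 0.0060482*I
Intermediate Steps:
m = -193 (m = -9 - 184 = -193)
P = 77/30 (P = -154/(-60) = -154*(-1/60) = 77/30 ≈ 2.5667)
h(H) = sqrt(-193 + H) (h(H) = sqrt(H - 193) = sqrt(-193 + H))
((65 + 0)*12 + 5703)/(h(P) + 3846) = ((65 + 0)*12 + 5703)/(sqrt(-193 + 77/30) + 3846) = (65*12 + 5703)/(sqrt(-5713/30) + 3846) = (780 + 5703)/(I*sqrt(171390)/30 + 3846) = 6483/(3846 + I*sqrt(171390)/30)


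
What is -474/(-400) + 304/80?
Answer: 997/200 ≈ 4.9850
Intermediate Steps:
-474/(-400) + 304/80 = -474*(-1/400) + 304*(1/80) = 237/200 + 19/5 = 997/200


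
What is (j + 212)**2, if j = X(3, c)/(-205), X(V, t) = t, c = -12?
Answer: 1889814784/42025 ≈ 44969.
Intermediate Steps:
j = 12/205 (j = -12/(-205) = -12*(-1/205) = 12/205 ≈ 0.058537)
(j + 212)**2 = (12/205 + 212)**2 = (43472/205)**2 = 1889814784/42025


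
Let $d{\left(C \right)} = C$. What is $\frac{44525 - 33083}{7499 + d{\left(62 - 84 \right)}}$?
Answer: $\frac{11442}{7477} \approx 1.5303$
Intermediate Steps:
$\frac{44525 - 33083}{7499 + d{\left(62 - 84 \right)}} = \frac{44525 - 33083}{7499 + \left(62 - 84\right)} = \frac{11442}{7499 + \left(62 - 84\right)} = \frac{11442}{7499 - 22} = \frac{11442}{7477}$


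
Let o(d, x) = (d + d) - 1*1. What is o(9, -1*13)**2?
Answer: 289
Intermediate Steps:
o(d, x) = -1 + 2*d (o(d, x) = 2*d - 1 = -1 + 2*d)
o(9, -1*13)**2 = (-1 + 2*9)**2 = (-1 + 18)**2 = 17**2 = 289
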